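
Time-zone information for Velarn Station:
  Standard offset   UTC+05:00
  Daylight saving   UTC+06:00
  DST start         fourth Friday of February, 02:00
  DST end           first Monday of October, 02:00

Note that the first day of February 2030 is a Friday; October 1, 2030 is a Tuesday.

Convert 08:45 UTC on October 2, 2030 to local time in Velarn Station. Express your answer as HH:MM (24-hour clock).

1 February 2030 is a Friday, so the first Friday is February 1 and the fourth is February 22.
1 October 2030 is a Tuesday, so the first Monday is October 7.
At the standard offset (UTC+05:00), 08:45 UTC + 5h = 13:45 Velarn Station standard time.
Daylight saving runs 22 February – 7 October; the standard-time date in Velarn Station, October 2, 2030, is inside that window, so Velarn Station is at UTC+06:00.
08:45 UTC + 6h = 14:45 local.

14:45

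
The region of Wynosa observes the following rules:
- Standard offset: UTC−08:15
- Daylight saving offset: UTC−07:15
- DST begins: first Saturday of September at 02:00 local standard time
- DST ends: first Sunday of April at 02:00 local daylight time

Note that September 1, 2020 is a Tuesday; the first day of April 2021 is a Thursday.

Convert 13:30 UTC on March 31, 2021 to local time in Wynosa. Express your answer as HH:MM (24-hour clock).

1 September 2020 is a Tuesday, so the first Saturday is September 5.
1 April 2021 is a Thursday, so the first Sunday is April 4.
At the standard offset (UTC−08:15), 13:30 UTC − 8h15m = 05:15 Wynosa standard time.
The standard-time date in Wynosa, March 31, 2021, lies within the daylight-saving period (5 September 2020 – 4 April 2021), so Wynosa is on daylight time, UTC−07:15.
13:30 UTC − 7h15m = 06:15 local.

06:15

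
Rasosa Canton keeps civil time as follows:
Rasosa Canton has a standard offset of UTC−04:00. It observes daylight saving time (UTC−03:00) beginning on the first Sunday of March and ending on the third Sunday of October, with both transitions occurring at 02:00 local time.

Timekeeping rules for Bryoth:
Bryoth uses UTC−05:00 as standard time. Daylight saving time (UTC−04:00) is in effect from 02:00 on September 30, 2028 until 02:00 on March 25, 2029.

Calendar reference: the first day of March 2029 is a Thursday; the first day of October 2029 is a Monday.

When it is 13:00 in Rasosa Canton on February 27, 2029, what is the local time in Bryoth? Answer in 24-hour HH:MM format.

1 March 2029 is a Thursday, so the first Sunday is March 4.
1 October 2029 is a Monday, so the first Sunday is October 7 and the third is October 21.
February 27, 2029 is outside the daylight-saving period (4 March – 21 October), so Rasosa Canton is on standard time, UTC−04:00.
13:00 Rasosa Canton + 4h = 17:00 UTC.
At the standard offset (UTC−05:00), 17:00 UTC − 5h = 12:00 Bryoth standard time.
Daylight saving runs 30 September 2028 – 25 March 2029; the standard-time date in Bryoth, February 27, 2029, is inside that window, so Bryoth is at UTC−04:00.
17:00 UTC − 4h = 13:00 Bryoth.

13:00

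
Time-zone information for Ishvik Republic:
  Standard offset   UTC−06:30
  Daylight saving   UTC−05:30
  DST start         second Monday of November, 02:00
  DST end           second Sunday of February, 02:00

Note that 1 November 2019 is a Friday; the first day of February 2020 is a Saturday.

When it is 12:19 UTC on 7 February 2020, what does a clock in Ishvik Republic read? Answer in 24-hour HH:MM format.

1 November 2019 is a Friday, so the first Monday is November 4 and the second is November 11.
1 February 2020 is a Saturday, so the first Sunday is February 2 and the second is February 9.
At the standard offset (UTC−06:30), 12:19 UTC − 6h30m = 05:49 Ishvik Republic standard time.
The standard-time date in Ishvik Republic, 7 February 2020, lies within the daylight-saving period (11 November 2019 – 9 February 2020), so Ishvik Republic is on daylight time, UTC−05:30.
12:19 UTC − 5h30m = 06:49 local.

06:49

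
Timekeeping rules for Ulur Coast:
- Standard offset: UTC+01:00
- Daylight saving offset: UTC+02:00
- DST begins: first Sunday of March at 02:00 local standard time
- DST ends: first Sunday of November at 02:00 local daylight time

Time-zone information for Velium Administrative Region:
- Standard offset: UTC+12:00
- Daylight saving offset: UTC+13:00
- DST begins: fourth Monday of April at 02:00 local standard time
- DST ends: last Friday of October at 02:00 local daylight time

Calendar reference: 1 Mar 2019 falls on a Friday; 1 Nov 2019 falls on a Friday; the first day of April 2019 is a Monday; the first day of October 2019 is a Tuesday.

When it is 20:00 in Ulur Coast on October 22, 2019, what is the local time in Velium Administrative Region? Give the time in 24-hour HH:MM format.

07:00

1 March 2019 is a Friday, so the first Sunday is March 3.
1 November 2019 is a Friday, so the first Sunday is November 3.
Daylight saving runs 3 March – 3 November; October 22, 2019 is inside that window, so Ulur Coast is at UTC+02:00.
20:00 Ulur Coast − 2h = 18:00 UTC.
1 April 2019 is a Monday, so the first Monday is April 1 and the fourth is April 22.
1 October 2019 is a Tuesday, so Fridays fall on 4, 11, 18, 25; the last is October 25.
At the standard offset (UTC+12:00), 18:00 UTC + 12h = 06:00 Velium Administrative Region standard time (rolling into the next day, 23 October 2019).
The standard-time date in Velium Administrative Region, October 23, 2019, falls between 22 April and 25 October, so daylight saving is in effect and Velium Administrative Region is at UTC+13:00.
18:00 UTC + 13h = 07:00 Velium Administrative Region (rolling into the next day, 23 October 2019).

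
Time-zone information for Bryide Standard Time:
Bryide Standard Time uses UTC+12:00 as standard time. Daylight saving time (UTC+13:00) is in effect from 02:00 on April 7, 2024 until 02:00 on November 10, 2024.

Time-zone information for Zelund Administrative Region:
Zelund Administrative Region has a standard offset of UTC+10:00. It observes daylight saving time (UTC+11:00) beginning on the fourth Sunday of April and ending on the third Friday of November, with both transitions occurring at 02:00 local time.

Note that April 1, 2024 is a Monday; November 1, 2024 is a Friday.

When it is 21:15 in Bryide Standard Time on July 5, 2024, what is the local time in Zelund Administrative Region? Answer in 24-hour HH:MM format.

July 5, 2024 lies within the daylight-saving period (7 April – 10 November), so Bryide Standard Time is on daylight time, UTC+13:00.
21:15 Bryide Standard Time − 13h = 08:15 UTC.
1 April 2024 is a Monday, so the first Sunday is April 7 and the fourth is April 28.
1 November 2024 is a Friday, so the first Friday is November 1 and the third is November 15.
At the standard offset (UTC+10:00), 08:15 UTC + 10h = 18:15 Zelund Administrative Region standard time.
Daylight saving runs 28 April – 15 November; the standard-time date in Zelund Administrative Region, July 5, 2024, is inside that window, so Zelund Administrative Region is at UTC+11:00.
08:15 UTC + 11h = 19:15 Zelund Administrative Region.

19:15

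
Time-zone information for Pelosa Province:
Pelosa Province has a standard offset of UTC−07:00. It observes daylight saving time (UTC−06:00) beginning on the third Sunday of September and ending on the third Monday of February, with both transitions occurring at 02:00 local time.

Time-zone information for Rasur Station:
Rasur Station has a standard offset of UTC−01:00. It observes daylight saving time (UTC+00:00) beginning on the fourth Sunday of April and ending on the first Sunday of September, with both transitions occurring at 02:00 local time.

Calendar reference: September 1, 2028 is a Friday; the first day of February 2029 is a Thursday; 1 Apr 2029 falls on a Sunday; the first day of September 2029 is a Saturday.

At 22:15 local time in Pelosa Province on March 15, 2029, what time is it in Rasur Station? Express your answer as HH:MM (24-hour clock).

04:15

1 September 2028 is a Friday, so the first Sunday is September 3 and the third is September 17.
1 February 2029 is a Thursday, so the first Monday is February 5 and the third is February 19.
March 15, 2029 is outside the daylight-saving period (17 September 2028 – 19 February 2029), so Pelosa Province is on standard time, UTC−07:00.
22:15 Pelosa Province + 7h = 05:15 UTC (rolling into the next day, 16 March 2029).
1 April 2029 is a Sunday, so the first Sunday is April 1 and the fourth is April 22.
1 September 2029 is a Saturday, so the first Sunday is September 2.
At the standard offset (UTC−01:00), 05:15 UTC − 1h = 04:15 Rasur Station standard time.
The standard-time date in Rasur Station, March 16, 2029, does not fall between 22 April and 2 September, so daylight saving is not in effect and Rasur Station is at UTC−01:00.
05:15 UTC − 1h = 04:15 Rasur Station.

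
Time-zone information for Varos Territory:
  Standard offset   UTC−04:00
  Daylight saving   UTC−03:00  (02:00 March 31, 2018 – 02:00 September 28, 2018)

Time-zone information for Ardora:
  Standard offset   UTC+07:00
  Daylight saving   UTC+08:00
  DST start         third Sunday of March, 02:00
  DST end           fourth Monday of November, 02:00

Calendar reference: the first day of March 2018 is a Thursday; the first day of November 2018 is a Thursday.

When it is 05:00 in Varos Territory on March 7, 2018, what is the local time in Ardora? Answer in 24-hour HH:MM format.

16:00

March 7, 2018 does not fall between 31 March and 28 September, so daylight saving is not in effect and Varos Territory is at UTC−04:00.
05:00 Varos Territory + 4h = 09:00 UTC.
1 March 2018 is a Thursday, so the first Sunday is March 4 and the third is March 18.
1 November 2018 is a Thursday, so the first Monday is November 5 and the fourth is November 26.
At the standard offset (UTC+07:00), 09:00 UTC + 7h = 16:00 Ardora standard time.
The standard-time date in Ardora, March 7, 2018, is outside the daylight-saving period (18 March – 26 November), so Ardora is on standard time, UTC+07:00.
09:00 UTC + 7h = 16:00 Ardora.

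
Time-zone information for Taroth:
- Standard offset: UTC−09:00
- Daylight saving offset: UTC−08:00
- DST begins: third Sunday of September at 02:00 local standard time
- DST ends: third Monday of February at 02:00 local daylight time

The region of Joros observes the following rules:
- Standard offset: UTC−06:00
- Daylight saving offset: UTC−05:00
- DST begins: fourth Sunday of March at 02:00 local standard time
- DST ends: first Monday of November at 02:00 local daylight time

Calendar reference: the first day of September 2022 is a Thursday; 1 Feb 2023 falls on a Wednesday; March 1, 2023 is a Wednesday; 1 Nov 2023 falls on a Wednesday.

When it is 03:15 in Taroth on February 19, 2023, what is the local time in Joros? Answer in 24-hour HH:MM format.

05:15

1 September 2022 is a Thursday, so the first Sunday is September 4 and the third is September 18.
1 February 2023 is a Wednesday, so the first Monday is February 6 and the third is February 20.
February 19, 2023 falls between 18 September 2022 and 20 February 2023, so daylight saving is in effect and Taroth is at UTC−08:00.
03:15 Taroth + 8h = 11:15 UTC.
1 March 2023 is a Wednesday, so the first Sunday is March 5 and the fourth is March 26.
1 November 2023 is a Wednesday, so the first Monday is November 6.
At the standard offset (UTC−06:00), 11:15 UTC − 6h = 05:15 Joros standard time.
The standard-time date in Joros, February 19, 2023, does not fall between 26 March and 6 November, so daylight saving is not in effect and Joros is at UTC−06:00.
11:15 UTC − 6h = 05:15 Joros.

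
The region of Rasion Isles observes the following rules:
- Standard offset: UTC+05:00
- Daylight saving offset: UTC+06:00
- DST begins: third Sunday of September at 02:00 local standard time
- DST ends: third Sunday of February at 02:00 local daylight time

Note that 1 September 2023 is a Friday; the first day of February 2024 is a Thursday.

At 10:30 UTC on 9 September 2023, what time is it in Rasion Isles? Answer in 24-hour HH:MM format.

1 September 2023 is a Friday, so the first Sunday is September 3 and the third is September 17.
1 February 2024 is a Thursday, so the first Sunday is February 4 and the third is February 18.
At the standard offset (UTC+05:00), 10:30 UTC + 5h = 15:30 Rasion Isles standard time.
The standard-time date in Rasion Isles, 9 September 2023, is outside the daylight-saving period (17 September 2023 – 18 February 2024), so Rasion Isles is on standard time, UTC+05:00.
10:30 UTC + 5h = 15:30 local.

15:30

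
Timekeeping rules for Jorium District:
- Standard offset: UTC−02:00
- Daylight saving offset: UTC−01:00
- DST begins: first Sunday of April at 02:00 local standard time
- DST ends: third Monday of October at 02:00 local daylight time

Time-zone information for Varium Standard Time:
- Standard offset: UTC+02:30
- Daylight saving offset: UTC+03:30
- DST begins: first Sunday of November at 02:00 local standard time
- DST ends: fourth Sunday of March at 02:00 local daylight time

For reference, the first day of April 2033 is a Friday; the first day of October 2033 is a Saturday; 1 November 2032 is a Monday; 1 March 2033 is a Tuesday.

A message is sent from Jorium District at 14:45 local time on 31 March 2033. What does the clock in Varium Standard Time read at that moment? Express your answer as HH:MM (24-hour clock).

1 April 2033 is a Friday, so the first Sunday is April 3.
1 October 2033 is a Saturday, so the first Monday is October 3 and the third is October 17.
Daylight saving runs 3 April – 17 October; 31 March 2033 is outside that window, so Jorium District is on standard time at UTC−02:00.
14:45 Jorium District + 2h = 16:45 UTC.
1 November 2032 is a Monday, so the first Sunday is November 7.
1 March 2033 is a Tuesday, so the first Sunday is March 6 and the fourth is March 27.
At the standard offset (UTC+02:30), 16:45 UTC + 2h30m = 19:15 Varium Standard Time standard time.
The standard-time date in Varium Standard Time, 31 March 2033, does not fall between 7 November 2032 and 27 March 2033, so daylight saving is not in effect and Varium Standard Time is at UTC+02:30.
16:45 UTC + 2h30m = 19:15 Varium Standard Time.

19:15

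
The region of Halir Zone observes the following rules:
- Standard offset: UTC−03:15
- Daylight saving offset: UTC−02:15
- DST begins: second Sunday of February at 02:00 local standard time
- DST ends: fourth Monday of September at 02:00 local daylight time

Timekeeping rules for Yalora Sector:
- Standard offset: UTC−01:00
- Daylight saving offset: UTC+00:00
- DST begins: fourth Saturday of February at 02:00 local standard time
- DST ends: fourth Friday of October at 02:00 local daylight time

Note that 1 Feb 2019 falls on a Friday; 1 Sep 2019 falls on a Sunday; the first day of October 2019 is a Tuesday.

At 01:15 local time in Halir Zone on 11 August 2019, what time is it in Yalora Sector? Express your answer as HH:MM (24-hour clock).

1 February 2019 is a Friday, so the first Sunday is February 3 and the second is February 10.
1 September 2019 is a Sunday, so the first Monday is September 2 and the fourth is September 23.
11 August 2019 falls between 10 February and 23 September, so daylight saving is in effect and Halir Zone is at UTC−02:15.
01:15 Halir Zone + 2h15m = 03:30 UTC.
1 February 2019 is a Friday, so the first Saturday is February 2 and the fourth is February 23.
1 October 2019 is a Tuesday, so the first Friday is October 4 and the fourth is October 25.
At the standard offset (UTC−01:00), 03:30 UTC − 1h = 02:30 Yalora Sector standard time.
Daylight saving runs 23 February – 25 October; the standard-time date in Yalora Sector, 11 August 2019, is inside that window, so Yalora Sector is at UTC+00:00.
03:30 UTC + 0h = 03:30 Yalora Sector.

03:30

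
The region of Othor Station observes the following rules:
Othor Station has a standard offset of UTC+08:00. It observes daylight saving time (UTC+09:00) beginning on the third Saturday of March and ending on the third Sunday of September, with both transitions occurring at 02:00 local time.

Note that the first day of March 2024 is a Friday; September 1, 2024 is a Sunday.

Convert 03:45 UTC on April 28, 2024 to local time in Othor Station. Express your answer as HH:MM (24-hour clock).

1 March 2024 is a Friday, so the first Saturday is March 2 and the third is March 16.
1 September 2024 is a Sunday, so the first Sunday is September 1 and the third is September 15.
At the standard offset (UTC+08:00), 03:45 UTC + 8h = 11:45 Othor Station standard time.
Daylight saving runs 16 March – 15 September; the standard-time date in Othor Station, April 28, 2024, is inside that window, so Othor Station is at UTC+09:00.
03:45 UTC + 9h = 12:45 local.

12:45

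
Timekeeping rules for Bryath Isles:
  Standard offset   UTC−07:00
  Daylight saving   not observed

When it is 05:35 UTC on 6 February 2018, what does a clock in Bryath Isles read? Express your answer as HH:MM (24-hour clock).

22:35

Bryath Isles has no daylight saving, so its offset is UTC−07:00 year-round.
05:35 UTC − 7h = 22:35 local (rolling into the previous day, 5 February 2018).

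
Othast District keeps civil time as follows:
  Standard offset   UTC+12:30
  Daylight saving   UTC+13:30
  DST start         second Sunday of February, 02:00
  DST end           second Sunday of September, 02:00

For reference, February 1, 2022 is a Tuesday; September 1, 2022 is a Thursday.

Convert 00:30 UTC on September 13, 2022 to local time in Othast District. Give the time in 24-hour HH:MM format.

13:00

1 February 2022 is a Tuesday, so the first Sunday is February 6 and the second is February 13.
1 September 2022 is a Thursday, so the first Sunday is September 4 and the second is September 11.
At the standard offset (UTC+12:30), 00:30 UTC + 12h30m = 13:00 Othast District standard time.
The standard-time date in Othast District, September 13, 2022, is outside the daylight-saving period (13 February – 11 September), so Othast District is on standard time, UTC+12:30.
00:30 UTC + 12h30m = 13:00 local.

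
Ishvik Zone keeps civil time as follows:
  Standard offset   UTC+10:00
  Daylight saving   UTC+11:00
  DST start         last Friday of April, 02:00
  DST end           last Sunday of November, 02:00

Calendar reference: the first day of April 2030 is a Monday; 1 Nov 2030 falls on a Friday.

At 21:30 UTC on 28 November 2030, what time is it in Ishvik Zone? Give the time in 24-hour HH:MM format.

07:30

1 April 2030 is a Monday, so Fridays fall on 5, 12, 19, 26; the last is April 26.
1 November 2030 is a Friday, so Sundays fall on 3, 10, 17, 24; the last is November 24.
At the standard offset (UTC+10:00), 21:30 UTC + 10h = 07:30 Ishvik Zone standard time (rolling into the next day, 29 November 2030).
The standard-time date in Ishvik Zone, 29 November 2030, is outside the daylight-saving period (26 April – 24 November), so Ishvik Zone is on standard time, UTC+10:00.
21:30 UTC + 10h = 07:30 local (rolling into the next day, 29 November 2030).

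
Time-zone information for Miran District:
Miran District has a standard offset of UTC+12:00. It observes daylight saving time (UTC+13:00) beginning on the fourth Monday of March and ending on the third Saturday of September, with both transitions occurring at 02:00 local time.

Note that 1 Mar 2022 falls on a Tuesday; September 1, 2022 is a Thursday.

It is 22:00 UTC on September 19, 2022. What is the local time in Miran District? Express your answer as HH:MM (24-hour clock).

1 March 2022 is a Tuesday, so the first Monday is March 7 and the fourth is March 28.
1 September 2022 is a Thursday, so the first Saturday is September 3 and the third is September 17.
At the standard offset (UTC+12:00), 22:00 UTC + 12h = 10:00 Miran District standard time (rolling into the next day, 20 September 2022).
The standard-time date in Miran District, September 20, 2022, does not fall between 28 March and 17 September, so daylight saving is not in effect and Miran District is at UTC+12:00.
22:00 UTC + 12h = 10:00 local (rolling into the next day, 20 September 2022).

10:00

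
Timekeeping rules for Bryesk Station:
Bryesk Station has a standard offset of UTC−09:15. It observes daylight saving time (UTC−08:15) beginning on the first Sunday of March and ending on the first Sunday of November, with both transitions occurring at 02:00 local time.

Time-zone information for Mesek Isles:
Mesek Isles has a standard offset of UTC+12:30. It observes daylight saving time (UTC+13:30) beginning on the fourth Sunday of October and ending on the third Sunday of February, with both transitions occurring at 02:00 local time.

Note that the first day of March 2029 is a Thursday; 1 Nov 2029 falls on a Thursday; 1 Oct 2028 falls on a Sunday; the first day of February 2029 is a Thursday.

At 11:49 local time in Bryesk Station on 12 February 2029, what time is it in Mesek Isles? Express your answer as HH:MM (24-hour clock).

10:34

1 March 2029 is a Thursday, so the first Sunday is March 4.
1 November 2029 is a Thursday, so the first Sunday is November 4.
12 February 2029 does not fall between 4 March and 4 November, so daylight saving is not in effect and Bryesk Station is at UTC−09:15.
11:49 Bryesk Station + 9h15m = 21:04 UTC.
1 October 2028 is a Sunday, so the first Sunday is October 1 and the fourth is October 22.
1 February 2029 is a Thursday, so the first Sunday is February 4 and the third is February 18.
At the standard offset (UTC+12:30), 21:04 UTC + 12h30m = 09:34 Mesek Isles standard time (rolling into the next day, 13 February 2029).
The standard-time date in Mesek Isles, 13 February 2029, lies within the daylight-saving period (22 October 2028 – 18 February 2029), so Mesek Isles is on daylight time, UTC+13:30.
21:04 UTC + 13h30m = 10:34 Mesek Isles (rolling into the next day, 13 February 2029).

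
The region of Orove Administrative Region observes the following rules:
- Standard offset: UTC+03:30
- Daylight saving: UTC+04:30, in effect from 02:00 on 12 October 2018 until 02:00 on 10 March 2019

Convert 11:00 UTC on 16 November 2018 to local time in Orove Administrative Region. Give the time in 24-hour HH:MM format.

15:30

At the standard offset (UTC+03:30), 11:00 UTC + 3h30m = 14:30 Orove Administrative Region standard time.
The standard-time date in Orove Administrative Region, 16 November 2018, lies within the daylight-saving period (12 October 2018 – 10 March 2019), so Orove Administrative Region is on daylight time, UTC+04:30.
11:00 UTC + 4h30m = 15:30 local.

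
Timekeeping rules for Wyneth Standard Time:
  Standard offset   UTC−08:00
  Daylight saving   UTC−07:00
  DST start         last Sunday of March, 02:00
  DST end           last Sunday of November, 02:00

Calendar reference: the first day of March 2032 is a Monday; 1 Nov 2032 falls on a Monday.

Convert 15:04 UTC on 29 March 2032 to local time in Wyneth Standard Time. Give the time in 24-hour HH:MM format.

1 March 2032 is a Monday, so Sundays fall on 7, 14, 21, 28; the last is March 28.
1 November 2032 is a Monday, so Sundays fall on 7, 14, 21, 28; the last is November 28.
At the standard offset (UTC−08:00), 15:04 UTC − 8h = 07:04 Wyneth Standard Time standard time.
The standard-time date in Wyneth Standard Time, 29 March 2032, falls between 28 March and 28 November, so daylight saving is in effect and Wyneth Standard Time is at UTC−07:00.
15:04 UTC − 7h = 08:04 local.

08:04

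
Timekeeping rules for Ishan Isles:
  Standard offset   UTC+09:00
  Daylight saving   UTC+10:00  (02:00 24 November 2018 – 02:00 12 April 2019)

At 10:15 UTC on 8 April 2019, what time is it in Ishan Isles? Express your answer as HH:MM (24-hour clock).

At the standard offset (UTC+09:00), 10:15 UTC + 9h = 19:15 Ishan Isles standard time.
Daylight saving runs 24 November 2018 – 12 April 2019; the standard-time date in Ishan Isles, 8 April 2019, is inside that window, so Ishan Isles is at UTC+10:00.
10:15 UTC + 10h = 20:15 local.

20:15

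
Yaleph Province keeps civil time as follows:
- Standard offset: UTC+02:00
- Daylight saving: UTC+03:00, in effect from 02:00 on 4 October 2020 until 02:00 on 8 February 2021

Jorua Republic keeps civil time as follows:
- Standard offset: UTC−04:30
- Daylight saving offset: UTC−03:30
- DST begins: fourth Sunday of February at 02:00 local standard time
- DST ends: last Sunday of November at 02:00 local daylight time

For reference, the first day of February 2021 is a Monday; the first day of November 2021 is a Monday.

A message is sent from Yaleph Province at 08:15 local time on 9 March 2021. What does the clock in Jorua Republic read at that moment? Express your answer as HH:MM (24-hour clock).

9 March 2021 does not fall between 4 October 2020 and 8 February 2021, so daylight saving is not in effect and Yaleph Province is at UTC+02:00.
08:15 Yaleph Province − 2h = 06:15 UTC.
1 February 2021 is a Monday, so the first Sunday is February 7 and the fourth is February 28.
1 November 2021 is a Monday, so Sundays fall on 7, 14, 21, 28; the last is November 28.
At the standard offset (UTC−04:30), 06:15 UTC − 4h30m = 01:45 Jorua Republic standard time.
The standard-time date in Jorua Republic, 9 March 2021, lies within the daylight-saving period (28 February – 28 November), so Jorua Republic is on daylight time, UTC−03:30.
06:15 UTC − 3h30m = 02:45 Jorua Republic.

02:45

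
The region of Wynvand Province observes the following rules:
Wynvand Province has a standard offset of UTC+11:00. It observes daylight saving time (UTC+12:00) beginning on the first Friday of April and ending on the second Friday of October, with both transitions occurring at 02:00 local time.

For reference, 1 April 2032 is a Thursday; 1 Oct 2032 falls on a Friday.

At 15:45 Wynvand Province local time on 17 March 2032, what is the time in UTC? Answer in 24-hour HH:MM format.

04:45

1 April 2032 is a Thursday, so the first Friday is April 2.
1 October 2032 is a Friday, so the first Friday is October 1 and the second is October 8.
17 March 2032 does not fall between 2 April and 8 October, so daylight saving is not in effect and Wynvand Province is at UTC+11:00.
15:45 local − 11h = 04:45 UTC.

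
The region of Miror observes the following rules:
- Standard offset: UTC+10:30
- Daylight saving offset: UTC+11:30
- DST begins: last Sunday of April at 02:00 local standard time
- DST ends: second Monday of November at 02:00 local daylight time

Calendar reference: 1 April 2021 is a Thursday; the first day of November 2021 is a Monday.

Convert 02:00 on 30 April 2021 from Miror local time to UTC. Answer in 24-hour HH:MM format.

1 April 2021 is a Thursday, so Sundays fall on 4, 11, 18, 25; the last is April 25.
1 November 2021 is a Monday, so the first Monday is November 1 and the second is November 8.
30 April 2021 falls between 25 April and 8 November, so daylight saving is in effect and Miror is at UTC+11:30.
02:00 local − 11h30m = 14:30 UTC (rolling into the previous day, 29 April 2021).

14:30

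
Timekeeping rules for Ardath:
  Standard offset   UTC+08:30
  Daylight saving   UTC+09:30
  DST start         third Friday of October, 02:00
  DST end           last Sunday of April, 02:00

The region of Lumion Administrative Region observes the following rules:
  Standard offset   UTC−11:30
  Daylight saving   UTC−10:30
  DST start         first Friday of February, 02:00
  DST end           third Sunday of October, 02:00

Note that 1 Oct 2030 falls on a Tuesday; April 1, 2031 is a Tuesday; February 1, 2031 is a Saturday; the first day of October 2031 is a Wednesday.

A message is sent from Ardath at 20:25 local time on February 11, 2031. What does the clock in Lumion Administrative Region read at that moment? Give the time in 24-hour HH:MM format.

1 October 2030 is a Tuesday, so the first Friday is October 4 and the third is October 18.
1 April 2031 is a Tuesday, so Sundays fall on 6, 13, 20, 27; the last is April 27.
February 11, 2031 falls between 18 October 2030 and 27 April 2031, so daylight saving is in effect and Ardath is at UTC+09:30.
20:25 Ardath − 9h30m = 10:55 UTC.
1 February 2031 is a Saturday, so the first Friday is February 7.
1 October 2031 is a Wednesday, so the first Sunday is October 5 and the third is October 19.
At the standard offset (UTC−11:30), 10:55 UTC − 11h30m = 23:25 Lumion Administrative Region standard time (rolling into the previous day, 10 February 2031).
The standard-time date in Lumion Administrative Region, February 10, 2031, falls between 7 February and 19 October, so daylight saving is in effect and Lumion Administrative Region is at UTC−10:30.
10:55 UTC − 10h30m = 00:25 Lumion Administrative Region.

00:25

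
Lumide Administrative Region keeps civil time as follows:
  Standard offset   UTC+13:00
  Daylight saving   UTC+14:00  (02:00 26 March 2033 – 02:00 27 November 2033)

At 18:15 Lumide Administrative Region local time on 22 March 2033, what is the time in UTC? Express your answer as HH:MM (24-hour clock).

05:15

Daylight saving runs 26 March – 27 November; 22 March 2033 is outside that window, so Lumide Administrative Region is on standard time at UTC+13:00.
18:15 local − 13h = 05:15 UTC.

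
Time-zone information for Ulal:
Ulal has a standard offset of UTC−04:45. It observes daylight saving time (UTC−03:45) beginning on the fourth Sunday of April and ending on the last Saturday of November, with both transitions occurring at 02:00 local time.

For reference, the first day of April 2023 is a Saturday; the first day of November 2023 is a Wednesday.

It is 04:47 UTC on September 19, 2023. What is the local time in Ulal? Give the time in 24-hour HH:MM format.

1 April 2023 is a Saturday, so the first Sunday is April 2 and the fourth is April 23.
1 November 2023 is a Wednesday, so Saturdays fall on 4, 11, 18, 25; the last is November 25.
At the standard offset (UTC−04:45), 04:47 UTC − 4h45m = 00:02 Ulal standard time.
The standard-time date in Ulal, September 19, 2023, lies within the daylight-saving period (23 April – 25 November), so Ulal is on daylight time, UTC−03:45.
04:47 UTC − 3h45m = 01:02 local.

01:02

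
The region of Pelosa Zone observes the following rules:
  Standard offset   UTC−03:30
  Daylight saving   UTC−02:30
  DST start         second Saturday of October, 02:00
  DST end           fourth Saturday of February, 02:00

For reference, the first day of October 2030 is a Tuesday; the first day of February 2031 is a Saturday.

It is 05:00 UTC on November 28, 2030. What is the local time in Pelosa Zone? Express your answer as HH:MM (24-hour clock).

1 October 2030 is a Tuesday, so the first Saturday is October 5 and the second is October 12.
1 February 2031 is a Saturday, so the first Saturday is February 1 and the fourth is February 22.
At the standard offset (UTC−03:30), 05:00 UTC − 3h30m = 01:30 Pelosa Zone standard time.
The standard-time date in Pelosa Zone, November 28, 2030, falls between 12 October 2030 and 22 February 2031, so daylight saving is in effect and Pelosa Zone is at UTC−02:30.
05:00 UTC − 2h30m = 02:30 local.

02:30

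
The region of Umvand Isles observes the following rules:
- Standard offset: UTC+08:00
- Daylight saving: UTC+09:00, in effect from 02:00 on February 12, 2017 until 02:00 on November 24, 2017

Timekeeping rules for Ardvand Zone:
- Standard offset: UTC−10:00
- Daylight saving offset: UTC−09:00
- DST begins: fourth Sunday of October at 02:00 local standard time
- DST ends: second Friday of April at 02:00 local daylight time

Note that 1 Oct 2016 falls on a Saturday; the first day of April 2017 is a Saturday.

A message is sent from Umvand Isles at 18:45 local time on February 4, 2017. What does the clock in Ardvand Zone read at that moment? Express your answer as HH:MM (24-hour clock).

01:45

Daylight saving runs 12 February – 24 November; February 4, 2017 is outside that window, so Umvand Isles is on standard time at UTC+08:00.
18:45 Umvand Isles − 8h = 10:45 UTC.
1 October 2016 is a Saturday, so the first Sunday is October 2 and the fourth is October 23.
1 April 2017 is a Saturday, so the first Friday is April 7 and the second is April 14.
At the standard offset (UTC−10:00), 10:45 UTC − 10h = 00:45 Ardvand Zone standard time.
The standard-time date in Ardvand Zone, February 4, 2017, falls between 23 October 2016 and 14 April 2017, so daylight saving is in effect and Ardvand Zone is at UTC−09:00.
10:45 UTC − 9h = 01:45 Ardvand Zone.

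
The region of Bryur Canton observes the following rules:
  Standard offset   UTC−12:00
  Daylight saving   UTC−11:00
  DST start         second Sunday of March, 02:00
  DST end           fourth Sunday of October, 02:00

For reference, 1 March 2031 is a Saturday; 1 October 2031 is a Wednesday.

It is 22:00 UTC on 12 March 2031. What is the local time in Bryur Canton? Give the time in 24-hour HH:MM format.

1 March 2031 is a Saturday, so the first Sunday is March 2 and the second is March 9.
1 October 2031 is a Wednesday, so the first Sunday is October 5 and the fourth is October 26.
At the standard offset (UTC−12:00), 22:00 UTC − 12h = 10:00 Bryur Canton standard time.
The standard-time date in Bryur Canton, 12 March 2031, falls between 9 March and 26 October, so daylight saving is in effect and Bryur Canton is at UTC−11:00.
22:00 UTC − 11h = 11:00 local.

11:00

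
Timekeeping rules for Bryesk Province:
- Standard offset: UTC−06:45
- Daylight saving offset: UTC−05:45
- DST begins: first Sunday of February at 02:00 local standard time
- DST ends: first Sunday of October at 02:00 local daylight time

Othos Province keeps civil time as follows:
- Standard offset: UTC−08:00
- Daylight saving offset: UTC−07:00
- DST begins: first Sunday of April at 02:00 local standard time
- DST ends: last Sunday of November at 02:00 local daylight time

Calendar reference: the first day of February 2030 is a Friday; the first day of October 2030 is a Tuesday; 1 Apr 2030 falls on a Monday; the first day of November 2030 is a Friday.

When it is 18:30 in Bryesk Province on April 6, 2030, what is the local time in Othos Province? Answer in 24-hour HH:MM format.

16:15

1 February 2030 is a Friday, so the first Sunday is February 3.
1 October 2030 is a Tuesday, so the first Sunday is October 6.
April 6, 2030 falls between 3 February and 6 October, so daylight saving is in effect and Bryesk Province is at UTC−05:45.
18:30 Bryesk Province + 5h45m = 00:15 UTC (rolling into the next day, 7 April 2030).
1 April 2030 is a Monday, so the first Sunday is April 7.
1 November 2030 is a Friday, so Sundays fall on 3, 10, 17, 24; the last is November 24.
At the standard offset (UTC−08:00), 00:15 UTC − 8h = 16:15 Othos Province standard time (rolling into the previous day, 6 April 2030).
Daylight saving runs 7 April – 24 November; the standard-time date in Othos Province, April 6, 2030, is outside that window, so Othos Province is on standard time at UTC−08:00.
00:15 UTC − 8h = 16:15 Othos Province (rolling into the previous day, 6 April 2030).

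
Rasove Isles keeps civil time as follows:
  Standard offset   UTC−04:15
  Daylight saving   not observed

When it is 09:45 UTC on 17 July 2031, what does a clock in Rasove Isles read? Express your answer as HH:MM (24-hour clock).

Rasove Isles has no daylight saving, so its offset is UTC−04:15 year-round.
09:45 UTC − 4h15m = 05:30 local.

05:30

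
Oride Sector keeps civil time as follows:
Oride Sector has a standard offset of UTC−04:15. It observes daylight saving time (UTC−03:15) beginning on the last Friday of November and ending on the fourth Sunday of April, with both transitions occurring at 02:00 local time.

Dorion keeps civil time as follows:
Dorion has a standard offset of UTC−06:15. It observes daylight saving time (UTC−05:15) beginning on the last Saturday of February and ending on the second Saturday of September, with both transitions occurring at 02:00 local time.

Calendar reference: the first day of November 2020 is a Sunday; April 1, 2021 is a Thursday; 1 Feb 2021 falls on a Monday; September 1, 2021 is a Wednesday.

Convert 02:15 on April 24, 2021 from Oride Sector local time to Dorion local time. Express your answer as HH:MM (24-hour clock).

00:15

1 November 2020 is a Sunday, so Fridays fall on 6, 13, 20, 27; the last is November 27.
1 April 2021 is a Thursday, so the first Sunday is April 4 and the fourth is April 25.
April 24, 2021 falls between 27 November 2020 and 25 April 2021, so daylight saving is in effect and Oride Sector is at UTC−03:15.
02:15 Oride Sector + 3h15m = 05:30 UTC.
1 February 2021 is a Monday, so Saturdays fall on 6, 13, 20, 27; the last is February 27.
1 September 2021 is a Wednesday, so the first Saturday is September 4 and the second is September 11.
At the standard offset (UTC−06:15), 05:30 UTC − 6h15m = 23:15 Dorion standard time (rolling into the previous day, 23 April 2021).
The standard-time date in Dorion, April 23, 2021, lies within the daylight-saving period (27 February – 11 September), so Dorion is on daylight time, UTC−05:15.
05:30 UTC − 5h15m = 00:15 Dorion.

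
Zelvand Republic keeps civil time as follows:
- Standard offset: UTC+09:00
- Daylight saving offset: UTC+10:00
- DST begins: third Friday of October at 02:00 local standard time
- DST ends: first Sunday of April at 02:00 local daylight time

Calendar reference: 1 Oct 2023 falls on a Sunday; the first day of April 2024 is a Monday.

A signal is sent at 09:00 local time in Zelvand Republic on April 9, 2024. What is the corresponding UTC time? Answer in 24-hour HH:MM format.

00:00

1 October 2023 is a Sunday, so the first Friday is October 6 and the third is October 20.
1 April 2024 is a Monday, so the first Sunday is April 7.
April 9, 2024 does not fall between 20 October 2023 and 7 April 2024, so daylight saving is not in effect and Zelvand Republic is at UTC+09:00.
09:00 local − 9h = 00:00 UTC.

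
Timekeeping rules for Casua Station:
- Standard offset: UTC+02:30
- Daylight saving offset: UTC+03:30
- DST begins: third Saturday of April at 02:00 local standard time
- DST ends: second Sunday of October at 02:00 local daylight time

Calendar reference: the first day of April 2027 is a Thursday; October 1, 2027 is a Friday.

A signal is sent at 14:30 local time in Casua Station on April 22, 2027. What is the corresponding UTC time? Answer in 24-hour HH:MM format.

11:00

1 April 2027 is a Thursday, so the first Saturday is April 3 and the third is April 17.
1 October 2027 is a Friday, so the first Sunday is October 3 and the second is October 10.
April 22, 2027 falls between 17 April and 10 October, so daylight saving is in effect and Casua Station is at UTC+03:30.
14:30 local − 3h30m = 11:00 UTC.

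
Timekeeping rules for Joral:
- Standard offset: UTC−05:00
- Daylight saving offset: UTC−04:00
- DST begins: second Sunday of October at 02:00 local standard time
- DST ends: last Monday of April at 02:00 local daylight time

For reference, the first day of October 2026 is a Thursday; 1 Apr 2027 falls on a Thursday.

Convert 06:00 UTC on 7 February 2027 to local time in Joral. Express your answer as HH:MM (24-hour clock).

1 October 2026 is a Thursday, so the first Sunday is October 4 and the second is October 11.
1 April 2027 is a Thursday, so Mondays fall on 5, 12, 19, 26; the last is April 26.
At the standard offset (UTC−05:00), 06:00 UTC − 5h = 01:00 Joral standard time.
Daylight saving runs 11 October 2026 – 26 April 2027; the standard-time date in Joral, 7 February 2027, is inside that window, so Joral is at UTC−04:00.
06:00 UTC − 4h = 02:00 local.

02:00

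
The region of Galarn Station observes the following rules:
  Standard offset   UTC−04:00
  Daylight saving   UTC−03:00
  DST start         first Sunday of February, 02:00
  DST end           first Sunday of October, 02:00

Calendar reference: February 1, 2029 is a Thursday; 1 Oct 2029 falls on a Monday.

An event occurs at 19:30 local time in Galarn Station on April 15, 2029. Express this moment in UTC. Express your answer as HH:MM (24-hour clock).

1 February 2029 is a Thursday, so the first Sunday is February 4.
1 October 2029 is a Monday, so the first Sunday is October 7.
Daylight saving runs 4 February – 7 October; April 15, 2029 is inside that window, so Galarn Station is at UTC−03:00.
19:30 local + 3h = 22:30 UTC.

22:30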